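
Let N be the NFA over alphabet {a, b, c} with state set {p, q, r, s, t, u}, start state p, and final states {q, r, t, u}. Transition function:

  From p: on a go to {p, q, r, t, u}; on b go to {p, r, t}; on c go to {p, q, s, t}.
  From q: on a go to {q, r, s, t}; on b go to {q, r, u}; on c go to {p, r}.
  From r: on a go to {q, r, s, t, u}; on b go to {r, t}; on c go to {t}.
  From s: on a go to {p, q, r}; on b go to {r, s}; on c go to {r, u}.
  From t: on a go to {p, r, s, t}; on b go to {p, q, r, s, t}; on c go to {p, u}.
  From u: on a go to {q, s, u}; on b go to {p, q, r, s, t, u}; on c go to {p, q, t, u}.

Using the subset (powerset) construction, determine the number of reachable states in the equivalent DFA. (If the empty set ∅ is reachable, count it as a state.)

7

Start state of the DFA: {p}.
{p} --a--> {p, q, r, t, u}  [new]
{p} --b--> {p, r, t}  [new]
{p} --c--> {p, q, s, t}  [new]
{p, q, r, t, u} --a--> {p, q, r, s, t, u}  [new]
{p, q, r, t, u} --b--> {p, q, r, s, t, u}  [seen]
{p, q, r, t, u} --c--> {p, q, r, s, t, u}  [seen]
{p, r, t} --a--> {p, q, r, s, t, u}  [seen]
{p, r, t} --b--> {p, q, r, s, t}  [new]
{p, r, t} --c--> {p, q, s, t, u}  [new]
{p, q, s, t} --a--> {p, q, r, s, t, u}  [seen]
{p, q, s, t} --b--> {p, q, r, s, t, u}  [seen]
{p, q, s, t} --c--> {p, q, r, s, t, u}  [seen]
{p, q, r, s, t, u} --a--> {p, q, r, s, t, u}  [seen]
{p, q, r, s, t, u} --b--> {p, q, r, s, t, u}  [seen]
{p, q, r, s, t, u} --c--> {p, q, r, s, t, u}  [seen]
{p, q, r, s, t} --a--> {p, q, r, s, t, u}  [seen]
{p, q, r, s, t} --b--> {p, q, r, s, t, u}  [seen]
{p, q, r, s, t} --c--> {p, q, r, s, t, u}  [seen]
{p, q, s, t, u} --a--> {p, q, r, s, t, u}  [seen]
{p, q, s, t, u} --b--> {p, q, r, s, t, u}  [seen]
{p, q, s, t, u} --c--> {p, q, r, s, t, u}  [seen]
Reachable DFA states: {p}, {p, q, r, t, u}, {p, r, t}, {p, q, s, t}, {p, q, r, s, t, u}, {p, q, r, s, t}, {p, q, s, t, u}.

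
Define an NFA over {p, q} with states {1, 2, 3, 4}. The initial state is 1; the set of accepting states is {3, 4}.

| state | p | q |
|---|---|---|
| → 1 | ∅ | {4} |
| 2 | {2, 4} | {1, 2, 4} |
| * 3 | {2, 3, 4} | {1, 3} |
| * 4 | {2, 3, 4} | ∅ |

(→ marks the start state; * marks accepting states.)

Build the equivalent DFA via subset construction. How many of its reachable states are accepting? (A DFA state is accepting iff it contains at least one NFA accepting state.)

Start state of the DFA: {1}.
{1} --p--> ∅  [new]
{1} --q--> {4}  [new]
∅ --p--> ∅  [seen]
∅ --q--> ∅  [seen]
{4} --p--> {2, 3, 4}  [new]
{4} --q--> ∅  [seen]
{2, 3, 4} --p--> {2, 3, 4}  [seen]
{2, 3, 4} --q--> {1, 2, 3, 4}  [new]
{1, 2, 3, 4} --p--> {2, 3, 4}  [seen]
{1, 2, 3, 4} --q--> {1, 2, 3, 4}  [seen]
Reachable DFA states: {1}, ∅, {4}, {2, 3, 4}, {1, 2, 3, 4}.
Accepting DFA states (contain an NFA accepting state): {4}, {2, 3, 4}, {1, 2, 3, 4}.

3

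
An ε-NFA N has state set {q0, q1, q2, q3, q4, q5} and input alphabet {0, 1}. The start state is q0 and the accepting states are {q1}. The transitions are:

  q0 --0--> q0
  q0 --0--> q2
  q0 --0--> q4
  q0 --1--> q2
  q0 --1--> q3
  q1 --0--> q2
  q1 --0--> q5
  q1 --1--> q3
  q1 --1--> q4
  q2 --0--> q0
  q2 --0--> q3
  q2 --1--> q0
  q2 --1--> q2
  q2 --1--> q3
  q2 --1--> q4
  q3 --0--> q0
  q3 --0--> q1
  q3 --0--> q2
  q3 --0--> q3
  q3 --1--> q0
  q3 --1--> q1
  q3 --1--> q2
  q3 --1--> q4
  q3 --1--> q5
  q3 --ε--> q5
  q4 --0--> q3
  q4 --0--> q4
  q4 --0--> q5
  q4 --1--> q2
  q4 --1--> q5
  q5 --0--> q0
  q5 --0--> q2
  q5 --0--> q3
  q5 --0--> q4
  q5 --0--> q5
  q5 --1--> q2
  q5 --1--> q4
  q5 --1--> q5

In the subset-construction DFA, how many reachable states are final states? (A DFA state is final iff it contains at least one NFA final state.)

Start state of the DFA: {q0} (ε-closure of the NFA start).
{q0} --0--> {q0, q2, q4}  [new]
{q0} --1--> {q2, q3, q5}  [new]
{q0, q2, q4} --0--> {q0, q2, q3, q4, q5}  [new]
{q0, q2, q4} --1--> {q0, q2, q3, q4, q5}  [seen]
{q2, q3, q5} --0--> {q0, q1, q2, q3, q4, q5}  [new]
{q2, q3, q5} --1--> {q0, q1, q2, q3, q4, q5}  [seen]
{q0, q2, q3, q4, q5} --0--> {q0, q1, q2, q3, q4, q5}  [seen]
{q0, q2, q3, q4, q5} --1--> {q0, q1, q2, q3, q4, q5}  [seen]
{q0, q1, q2, q3, q4, q5} --0--> {q0, q1, q2, q3, q4, q5}  [seen]
{q0, q1, q2, q3, q4, q5} --1--> {q0, q1, q2, q3, q4, q5}  [seen]
Reachable DFA states: {q0}, {q0, q2, q4}, {q2, q3, q5}, {q0, q2, q3, q4, q5}, {q0, q1, q2, q3, q4, q5}.
Accepting DFA states (contain an NFA accepting state): {q0, q1, q2, q3, q4, q5}.

1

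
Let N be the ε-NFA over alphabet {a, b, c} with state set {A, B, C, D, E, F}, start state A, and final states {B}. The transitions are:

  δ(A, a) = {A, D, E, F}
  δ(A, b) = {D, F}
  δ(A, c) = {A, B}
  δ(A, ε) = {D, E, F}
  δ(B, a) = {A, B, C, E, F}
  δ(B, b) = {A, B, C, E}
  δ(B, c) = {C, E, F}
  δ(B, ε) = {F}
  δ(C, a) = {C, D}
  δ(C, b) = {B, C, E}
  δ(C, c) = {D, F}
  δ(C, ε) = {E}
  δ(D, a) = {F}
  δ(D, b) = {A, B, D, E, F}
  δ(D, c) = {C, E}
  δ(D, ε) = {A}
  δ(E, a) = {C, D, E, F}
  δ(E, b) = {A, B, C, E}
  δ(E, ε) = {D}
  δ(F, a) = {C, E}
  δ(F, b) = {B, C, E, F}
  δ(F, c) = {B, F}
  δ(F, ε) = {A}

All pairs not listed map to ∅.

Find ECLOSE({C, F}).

Begin with {C, F}.
C →ε {E}; add E.
E →ε {D}; add D.
D →ε {A}; add A.
ε-closure = {A, C, D, E, F}.

{A, C, D, E, F}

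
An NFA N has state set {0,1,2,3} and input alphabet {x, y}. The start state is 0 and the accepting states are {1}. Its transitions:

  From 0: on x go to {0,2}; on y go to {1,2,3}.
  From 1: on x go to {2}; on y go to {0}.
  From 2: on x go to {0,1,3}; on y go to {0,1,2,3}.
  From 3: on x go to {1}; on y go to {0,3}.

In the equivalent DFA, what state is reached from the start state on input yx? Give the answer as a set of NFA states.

{0,1,2,3}

Start: {0}.
δ(0,y) = {1,2,3}.
Union: {1,2,3}.
After y: {1,2,3}.
δ(1,x) = {2}; δ(2,x) = {0,1,3}; δ(3,x) = {1}.
Union: {0,1,2,3}.
After x: {0,1,2,3}.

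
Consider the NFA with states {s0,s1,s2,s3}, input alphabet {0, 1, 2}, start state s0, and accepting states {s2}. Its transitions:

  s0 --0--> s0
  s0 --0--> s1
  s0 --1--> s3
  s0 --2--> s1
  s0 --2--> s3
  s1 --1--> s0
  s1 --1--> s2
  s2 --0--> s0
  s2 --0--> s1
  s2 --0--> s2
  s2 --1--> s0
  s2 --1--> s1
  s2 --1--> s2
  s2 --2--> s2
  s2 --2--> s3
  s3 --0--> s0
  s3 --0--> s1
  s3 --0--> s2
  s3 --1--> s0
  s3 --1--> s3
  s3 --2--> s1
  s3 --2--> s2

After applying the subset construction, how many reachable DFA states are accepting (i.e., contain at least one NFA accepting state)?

Start state of the DFA: {s0}.
{s0} --0--> {s0,s1}  [new]
{s0} --1--> {s3}  [new]
{s0} --2--> {s1,s3}  [new]
{s0,s1} --0--> {s0,s1}  [seen]
{s0,s1} --1--> {s0,s2,s3}  [new]
{s0,s1} --2--> {s1,s3}  [seen]
{s3} --0--> {s0,s1,s2}  [new]
{s3} --1--> {s0,s3}  [new]
{s3} --2--> {s1,s2}  [new]
{s1,s3} --0--> {s0,s1,s2}  [seen]
{s1,s3} --1--> {s0,s2,s3}  [seen]
{s1,s3} --2--> {s1,s2}  [seen]
{s0,s2,s3} --0--> {s0,s1,s2}  [seen]
{s0,s2,s3} --1--> {s0,s1,s2,s3}  [new]
{s0,s2,s3} --2--> {s1,s2,s3}  [new]
{s0,s1,s2} --0--> {s0,s1,s2}  [seen]
{s0,s1,s2} --1--> {s0,s1,s2,s3}  [seen]
{s0,s1,s2} --2--> {s1,s2,s3}  [seen]
{s0,s3} --0--> {s0,s1,s2}  [seen]
{s0,s3} --1--> {s0,s3}  [seen]
{s0,s3} --2--> {s1,s2,s3}  [seen]
{s1,s2} --0--> {s0,s1,s2}  [seen]
{s1,s2} --1--> {s0,s1,s2}  [seen]
{s1,s2} --2--> {s2,s3}  [new]
{s0,s1,s2,s3} --0--> {s0,s1,s2}  [seen]
{s0,s1,s2,s3} --1--> {s0,s1,s2,s3}  [seen]
{s0,s1,s2,s3} --2--> {s1,s2,s3}  [seen]
{s1,s2,s3} --0--> {s0,s1,s2}  [seen]
{s1,s2,s3} --1--> {s0,s1,s2,s3}  [seen]
{s1,s2,s3} --2--> {s1,s2,s3}  [seen]
{s2,s3} --0--> {s0,s1,s2}  [seen]
{s2,s3} --1--> {s0,s1,s2,s3}  [seen]
{s2,s3} --2--> {s1,s2,s3}  [seen]
Reachable DFA states: {s0}, {s0,s1}, {s3}, {s1,s3}, {s0,s2,s3}, {s0,s1,s2}, {s0,s3}, {s1,s2}, {s0,s1,s2,s3}, {s1,s2,s3}, {s2,s3}.
Accepting DFA states (contain an NFA accepting state): {s0,s2,s3}, {s0,s1,s2}, {s1,s2}, {s0,s1,s2,s3}, {s1,s2,s3}, {s2,s3}.

6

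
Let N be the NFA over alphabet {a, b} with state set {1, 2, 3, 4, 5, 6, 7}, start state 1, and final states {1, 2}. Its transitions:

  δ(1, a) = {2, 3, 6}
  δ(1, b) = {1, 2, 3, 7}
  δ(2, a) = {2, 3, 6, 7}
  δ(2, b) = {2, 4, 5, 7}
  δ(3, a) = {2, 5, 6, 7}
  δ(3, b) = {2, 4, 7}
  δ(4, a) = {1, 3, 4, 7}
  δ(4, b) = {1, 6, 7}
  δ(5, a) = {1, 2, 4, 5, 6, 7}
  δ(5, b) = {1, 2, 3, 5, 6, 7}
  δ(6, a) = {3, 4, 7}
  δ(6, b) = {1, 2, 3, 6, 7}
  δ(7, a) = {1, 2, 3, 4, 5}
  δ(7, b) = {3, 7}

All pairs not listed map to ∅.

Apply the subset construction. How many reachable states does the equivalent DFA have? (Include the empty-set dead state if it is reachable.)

Start state of the DFA: {1}.
{1} --a--> {2, 3, 6}  [new]
{1} --b--> {1, 2, 3, 7}  [new]
{2, 3, 6} --a--> {2, 3, 4, 5, 6, 7}  [new]
{2, 3, 6} --b--> {1, 2, 3, 4, 5, 6, 7}  [new]
{1, 2, 3, 7} --a--> {1, 2, 3, 4, 5, 6, 7}  [seen]
{1, 2, 3, 7} --b--> {1, 2, 3, 4, 5, 7}  [new]
{2, 3, 4, 5, 6, 7} --a--> {1, 2, 3, 4, 5, 6, 7}  [seen]
{2, 3, 4, 5, 6, 7} --b--> {1, 2, 3, 4, 5, 6, 7}  [seen]
{1, 2, 3, 4, 5, 6, 7} --a--> {1, 2, 3, 4, 5, 6, 7}  [seen]
{1, 2, 3, 4, 5, 6, 7} --b--> {1, 2, 3, 4, 5, 6, 7}  [seen]
{1, 2, 3, 4, 5, 7} --a--> {1, 2, 3, 4, 5, 6, 7}  [seen]
{1, 2, 3, 4, 5, 7} --b--> {1, 2, 3, 4, 5, 6, 7}  [seen]
Reachable DFA states: {1}, {2, 3, 6}, {1, 2, 3, 7}, {2, 3, 4, 5, 6, 7}, {1, 2, 3, 4, 5, 6, 7}, {1, 2, 3, 4, 5, 7}.

6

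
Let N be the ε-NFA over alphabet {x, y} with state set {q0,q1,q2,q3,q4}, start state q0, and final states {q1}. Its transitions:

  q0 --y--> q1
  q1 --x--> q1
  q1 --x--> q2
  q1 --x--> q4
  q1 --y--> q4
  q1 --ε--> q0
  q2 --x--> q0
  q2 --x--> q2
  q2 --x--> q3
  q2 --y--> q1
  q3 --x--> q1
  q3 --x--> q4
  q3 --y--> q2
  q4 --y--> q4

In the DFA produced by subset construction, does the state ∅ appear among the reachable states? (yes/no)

yes

Start state of the DFA: {q0} (ε-closure of the NFA start).
{q0} --x--> ∅  [new]
{q0} --y--> {q0,q1}  [new]
∅ --x--> ∅  [seen]
∅ --y--> ∅  [seen]
{q0,q1} --x--> {q0,q1,q2,q4}  [new]
{q0,q1} --y--> {q0,q1,q4}  [new]
{q0,q1,q2,q4} --x--> {q0,q1,q2,q3,q4}  [new]
{q0,q1,q2,q4} --y--> {q0,q1,q4}  [seen]
{q0,q1,q4} --x--> {q0,q1,q2,q4}  [seen]
{q0,q1,q4} --y--> {q0,q1,q4}  [seen]
{q0,q1,q2,q3,q4} --x--> {q0,q1,q2,q3,q4}  [seen]
{q0,q1,q2,q3,q4} --y--> {q0,q1,q2,q4}  [seen]
Reachable DFA states: {q0}, ∅, {q0,q1}, {q0,q1,q2,q4}, {q0,q1,q4}, {q0,q1,q2,q3,q4}.
∅ is among them.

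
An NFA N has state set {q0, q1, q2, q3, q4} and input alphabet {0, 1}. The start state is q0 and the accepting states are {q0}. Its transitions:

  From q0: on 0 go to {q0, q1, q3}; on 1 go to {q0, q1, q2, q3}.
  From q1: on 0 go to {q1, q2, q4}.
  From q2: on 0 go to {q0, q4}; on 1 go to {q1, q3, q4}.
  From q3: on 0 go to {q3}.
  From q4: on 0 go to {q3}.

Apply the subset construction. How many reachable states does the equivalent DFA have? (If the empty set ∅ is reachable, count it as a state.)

Start state of the DFA: {q0}.
{q0} --0--> {q0, q1, q3}  [new]
{q0} --1--> {q0, q1, q2, q3}  [new]
{q0, q1, q3} --0--> {q0, q1, q2, q3, q4}  [new]
{q0, q1, q3} --1--> {q0, q1, q2, q3}  [seen]
{q0, q1, q2, q3} --0--> {q0, q1, q2, q3, q4}  [seen]
{q0, q1, q2, q3} --1--> {q0, q1, q2, q3, q4}  [seen]
{q0, q1, q2, q3, q4} --0--> {q0, q1, q2, q3, q4}  [seen]
{q0, q1, q2, q3, q4} --1--> {q0, q1, q2, q3, q4}  [seen]
Reachable DFA states: {q0}, {q0, q1, q3}, {q0, q1, q2, q3}, {q0, q1, q2, q3, q4}.

4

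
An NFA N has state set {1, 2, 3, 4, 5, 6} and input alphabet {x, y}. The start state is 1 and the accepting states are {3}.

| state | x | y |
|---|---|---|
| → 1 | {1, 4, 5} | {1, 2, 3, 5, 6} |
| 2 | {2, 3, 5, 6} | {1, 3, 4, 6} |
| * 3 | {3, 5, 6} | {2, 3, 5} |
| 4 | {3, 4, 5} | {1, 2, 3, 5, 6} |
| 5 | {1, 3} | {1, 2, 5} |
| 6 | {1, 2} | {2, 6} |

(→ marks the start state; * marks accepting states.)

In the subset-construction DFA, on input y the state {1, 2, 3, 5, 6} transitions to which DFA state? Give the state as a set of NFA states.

{1, 2, 3, 4, 5, 6}

δ(1,y) = {1, 2, 3, 5, 6}; δ(2,y) = {1, 3, 4, 6}; δ(3,y) = {2, 3, 5}; δ(5,y) = {1, 2, 5}; δ(6,y) = {2, 6}.
Union: {1, 2, 3, 4, 5, 6}.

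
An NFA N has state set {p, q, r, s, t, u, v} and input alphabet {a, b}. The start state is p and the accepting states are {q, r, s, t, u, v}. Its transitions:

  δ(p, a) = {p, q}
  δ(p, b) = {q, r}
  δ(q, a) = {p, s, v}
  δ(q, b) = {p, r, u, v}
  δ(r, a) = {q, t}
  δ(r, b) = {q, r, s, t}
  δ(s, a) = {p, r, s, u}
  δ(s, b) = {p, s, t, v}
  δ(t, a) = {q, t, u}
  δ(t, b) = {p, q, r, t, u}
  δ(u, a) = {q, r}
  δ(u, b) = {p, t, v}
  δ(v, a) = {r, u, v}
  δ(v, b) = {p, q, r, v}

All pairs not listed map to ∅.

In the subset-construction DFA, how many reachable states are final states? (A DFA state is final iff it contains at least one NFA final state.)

7

Start state of the DFA: {p}.
{p} --a--> {p, q}  [new]
{p} --b--> {q, r}  [new]
{p, q} --a--> {p, q, s, v}  [new]
{p, q} --b--> {p, q, r, u, v}  [new]
{q, r} --a--> {p, q, s, t, v}  [new]
{q, r} --b--> {p, q, r, s, t, u, v}  [new]
{p, q, s, v} --a--> {p, q, r, s, u, v}  [new]
{p, q, s, v} --b--> {p, q, r, s, t, u, v}  [seen]
{p, q, r, u, v} --a--> {p, q, r, s, t, u, v}  [seen]
{p, q, r, u, v} --b--> {p, q, r, s, t, u, v}  [seen]
{p, q, s, t, v} --a--> {p, q, r, s, t, u, v}  [seen]
{p, q, s, t, v} --b--> {p, q, r, s, t, u, v}  [seen]
{p, q, r, s, t, u, v} --a--> {p, q, r, s, t, u, v}  [seen]
{p, q, r, s, t, u, v} --b--> {p, q, r, s, t, u, v}  [seen]
{p, q, r, s, u, v} --a--> {p, q, r, s, t, u, v}  [seen]
{p, q, r, s, u, v} --b--> {p, q, r, s, t, u, v}  [seen]
Reachable DFA states: {p}, {p, q}, {q, r}, {p, q, s, v}, {p, q, r, u, v}, {p, q, s, t, v}, {p, q, r, s, t, u, v}, {p, q, r, s, u, v}.
Accepting DFA states (contain an NFA accepting state): {p, q}, {q, r}, {p, q, s, v}, {p, q, r, u, v}, {p, q, s, t, v}, {p, q, r, s, t, u, v}, {p, q, r, s, u, v}.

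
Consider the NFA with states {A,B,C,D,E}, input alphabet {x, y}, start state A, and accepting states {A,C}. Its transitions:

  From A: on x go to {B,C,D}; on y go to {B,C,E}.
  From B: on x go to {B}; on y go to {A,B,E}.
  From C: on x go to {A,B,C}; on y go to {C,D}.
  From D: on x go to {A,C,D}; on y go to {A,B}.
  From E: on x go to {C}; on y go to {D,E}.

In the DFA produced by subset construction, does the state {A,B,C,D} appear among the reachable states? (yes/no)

Start state of the DFA: {A}.
{A} --x--> {B,C,D}  [new]
{A} --y--> {B,C,E}  [new]
{B,C,D} --x--> {A,B,C,D}  [new]
{B,C,D} --y--> {A,B,C,D,E}  [new]
{B,C,E} --x--> {A,B,C}  [new]
{B,C,E} --y--> {A,B,C,D,E}  [seen]
{A,B,C,D} --x--> {A,B,C,D}  [seen]
{A,B,C,D} --y--> {A,B,C,D,E}  [seen]
{A,B,C,D,E} --x--> {A,B,C,D}  [seen]
{A,B,C,D,E} --y--> {A,B,C,D,E}  [seen]
{A,B,C} --x--> {A,B,C,D}  [seen]
{A,B,C} --y--> {A,B,C,D,E}  [seen]
Reachable DFA states: {A}, {B,C,D}, {B,C,E}, {A,B,C,D}, {A,B,C,D,E}, {A,B,C}.
{A,B,C,D} is among them.

yes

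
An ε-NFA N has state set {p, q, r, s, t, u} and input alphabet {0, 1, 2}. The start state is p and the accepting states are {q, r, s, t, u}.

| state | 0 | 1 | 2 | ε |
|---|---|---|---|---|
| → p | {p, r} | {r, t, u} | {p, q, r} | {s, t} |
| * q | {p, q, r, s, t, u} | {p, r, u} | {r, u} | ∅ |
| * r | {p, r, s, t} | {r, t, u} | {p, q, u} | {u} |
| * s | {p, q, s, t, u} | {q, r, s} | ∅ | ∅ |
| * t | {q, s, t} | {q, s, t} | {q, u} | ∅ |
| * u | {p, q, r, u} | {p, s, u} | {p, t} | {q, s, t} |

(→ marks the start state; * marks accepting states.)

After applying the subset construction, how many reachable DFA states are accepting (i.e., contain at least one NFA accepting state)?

3

Start state of the DFA: {p, s, t} (ε-closure of the NFA start).
{p, s, t} --0--> {p, q, r, s, t, u}  [new]
{p, s, t} --1--> {q, r, s, t, u}  [new]
{p, s, t} --2--> {p, q, r, s, t, u}  [seen]
{p, q, r, s, t, u} --0--> {p, q, r, s, t, u}  [seen]
{p, q, r, s, t, u} --1--> {p, q, r, s, t, u}  [seen]
{p, q, r, s, t, u} --2--> {p, q, r, s, t, u}  [seen]
{q, r, s, t, u} --0--> {p, q, r, s, t, u}  [seen]
{q, r, s, t, u} --1--> {p, q, r, s, t, u}  [seen]
{q, r, s, t, u} --2--> {p, q, r, s, t, u}  [seen]
Reachable DFA states: {p, s, t}, {p, q, r, s, t, u}, {q, r, s, t, u}.
Accepting DFA states (contain an NFA accepting state): {p, s, t}, {p, q, r, s, t, u}, {q, r, s, t, u}.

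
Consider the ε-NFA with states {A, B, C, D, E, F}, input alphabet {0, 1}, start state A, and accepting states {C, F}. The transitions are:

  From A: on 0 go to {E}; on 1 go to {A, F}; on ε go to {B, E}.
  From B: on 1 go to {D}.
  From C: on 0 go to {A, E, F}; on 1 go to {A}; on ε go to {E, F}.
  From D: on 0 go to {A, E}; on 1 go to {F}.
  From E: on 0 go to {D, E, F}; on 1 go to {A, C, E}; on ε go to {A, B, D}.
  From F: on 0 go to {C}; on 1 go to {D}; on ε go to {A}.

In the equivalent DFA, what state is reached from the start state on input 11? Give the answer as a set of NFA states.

Start: {A, B, D, E}.
δ(A,1) = {A, F}; δ(B,1) = {D}; δ(D,1) = {F}; δ(E,1) = {A, C, E}.
Union: {A, C, D, E, F}.
ε-closure gives {A, B, C, D, E, F}.
After 1: {A, B, C, D, E, F}.
δ(A,1) = {A, F}; δ(B,1) = {D}; δ(C,1) = {A}; δ(D,1) = {F}; δ(E,1) = {A, C, E}; δ(F,1) = {D}.
Union: {A, C, D, E, F}.
ε-closure gives {A, B, C, D, E, F}.
After 1: {A, B, C, D, E, F}.

{A, B, C, D, E, F}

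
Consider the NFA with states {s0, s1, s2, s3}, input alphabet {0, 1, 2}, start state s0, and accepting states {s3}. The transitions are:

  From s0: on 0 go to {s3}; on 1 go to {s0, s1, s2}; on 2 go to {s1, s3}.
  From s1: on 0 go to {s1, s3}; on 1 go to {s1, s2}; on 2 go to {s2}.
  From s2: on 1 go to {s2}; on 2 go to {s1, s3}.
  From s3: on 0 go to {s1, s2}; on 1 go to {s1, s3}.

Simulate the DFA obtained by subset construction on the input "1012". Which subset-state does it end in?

{s1, s2, s3}

Start: {s0}.
δ(s0,1) = {s0, s1, s2}.
Union: {s0, s1, s2}.
After 1: {s0, s1, s2}.
δ(s0,0) = {s3}; δ(s1,0) = {s1, s3}; δ(s2,0) = ∅.
Union: {s1, s3}.
After 0: {s1, s3}.
δ(s1,1) = {s1, s2}; δ(s3,1) = {s1, s3}.
Union: {s1, s2, s3}.
After 1: {s1, s2, s3}.
δ(s1,2) = {s2}; δ(s2,2) = {s1, s3}; δ(s3,2) = ∅.
Union: {s1, s2, s3}.
After 2: {s1, s2, s3}.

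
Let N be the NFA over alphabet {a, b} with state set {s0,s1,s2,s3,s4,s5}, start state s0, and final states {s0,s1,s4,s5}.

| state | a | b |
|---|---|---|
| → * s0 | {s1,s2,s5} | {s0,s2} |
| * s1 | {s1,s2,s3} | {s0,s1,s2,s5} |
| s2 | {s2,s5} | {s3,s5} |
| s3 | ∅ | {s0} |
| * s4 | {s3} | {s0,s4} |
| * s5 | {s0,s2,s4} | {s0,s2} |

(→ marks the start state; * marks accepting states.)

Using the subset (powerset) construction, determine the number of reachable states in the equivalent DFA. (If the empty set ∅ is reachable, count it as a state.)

Start state of the DFA: {s0}.
{s0} --a--> {s1,s2,s5}  [new]
{s0} --b--> {s0,s2}  [new]
{s1,s2,s5} --a--> {s0,s1,s2,s3,s4,s5}  [new]
{s1,s2,s5} --b--> {s0,s1,s2,s3,s5}  [new]
{s0,s2} --a--> {s1,s2,s5}  [seen]
{s0,s2} --b--> {s0,s2,s3,s5}  [new]
{s0,s1,s2,s3,s4,s5} --a--> {s0,s1,s2,s3,s4,s5}  [seen]
{s0,s1,s2,s3,s4,s5} --b--> {s0,s1,s2,s3,s4,s5}  [seen]
{s0,s1,s2,s3,s5} --a--> {s0,s1,s2,s3,s4,s5}  [seen]
{s0,s1,s2,s3,s5} --b--> {s0,s1,s2,s3,s5}  [seen]
{s0,s2,s3,s5} --a--> {s0,s1,s2,s4,s5}  [new]
{s0,s2,s3,s5} --b--> {s0,s2,s3,s5}  [seen]
{s0,s1,s2,s4,s5} --a--> {s0,s1,s2,s3,s4,s5}  [seen]
{s0,s1,s2,s4,s5} --b--> {s0,s1,s2,s3,s4,s5}  [seen]
Reachable DFA states: {s0}, {s1,s2,s5}, {s0,s2}, {s0,s1,s2,s3,s4,s5}, {s0,s1,s2,s3,s5}, {s0,s2,s3,s5}, {s0,s1,s2,s4,s5}.

7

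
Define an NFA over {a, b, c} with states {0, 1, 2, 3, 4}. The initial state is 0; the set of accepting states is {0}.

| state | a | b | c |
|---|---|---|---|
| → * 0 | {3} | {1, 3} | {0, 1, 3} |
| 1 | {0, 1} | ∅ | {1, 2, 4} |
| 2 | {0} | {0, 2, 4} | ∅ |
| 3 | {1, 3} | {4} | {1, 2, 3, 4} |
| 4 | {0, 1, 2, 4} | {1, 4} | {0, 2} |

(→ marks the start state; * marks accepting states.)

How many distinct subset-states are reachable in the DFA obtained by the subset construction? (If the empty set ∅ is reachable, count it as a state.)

Start state of the DFA: {0}.
{0} --a--> {3}  [new]
{0} --b--> {1, 3}  [new]
{0} --c--> {0, 1, 3}  [new]
{3} --a--> {1, 3}  [seen]
{3} --b--> {4}  [new]
{3} --c--> {1, 2, 3, 4}  [new]
{1, 3} --a--> {0, 1, 3}  [seen]
{1, 3} --b--> {4}  [seen]
{1, 3} --c--> {1, 2, 3, 4}  [seen]
{0, 1, 3} --a--> {0, 1, 3}  [seen]
{0, 1, 3} --b--> {1, 3, 4}  [new]
{0, 1, 3} --c--> {0, 1, 2, 3, 4}  [new]
{4} --a--> {0, 1, 2, 4}  [new]
{4} --b--> {1, 4}  [new]
{4} --c--> {0, 2}  [new]
{1, 2, 3, 4} --a--> {0, 1, 2, 3, 4}  [seen]
{1, 2, 3, 4} --b--> {0, 1, 2, 4}  [seen]
{1, 2, 3, 4} --c--> {0, 1, 2, 3, 4}  [seen]
{1, 3, 4} --a--> {0, 1, 2, 3, 4}  [seen]
{1, 3, 4} --b--> {1, 4}  [seen]
{1, 3, 4} --c--> {0, 1, 2, 3, 4}  [seen]
{0, 1, 2, 3, 4} --a--> {0, 1, 2, 3, 4}  [seen]
{0, 1, 2, 3, 4} --b--> {0, 1, 2, 3, 4}  [seen]
{0, 1, 2, 3, 4} --c--> {0, 1, 2, 3, 4}  [seen]
{0, 1, 2, 4} --a--> {0, 1, 2, 3, 4}  [seen]
{0, 1, 2, 4} --b--> {0, 1, 2, 3, 4}  [seen]
{0, 1, 2, 4} --c--> {0, 1, 2, 3, 4}  [seen]
{1, 4} --a--> {0, 1, 2, 4}  [seen]
{1, 4} --b--> {1, 4}  [seen]
{1, 4} --c--> {0, 1, 2, 4}  [seen]
{0, 2} --a--> {0, 3}  [new]
{0, 2} --b--> {0, 1, 2, 3, 4}  [seen]
{0, 2} --c--> {0, 1, 3}  [seen]
{0, 3} --a--> {1, 3}  [seen]
{0, 3} --b--> {1, 3, 4}  [seen]
{0, 3} --c--> {0, 1, 2, 3, 4}  [seen]
Reachable DFA states: {0}, {3}, {1, 3}, {0, 1, 3}, {4}, {1, 2, 3, 4}, {1, 3, 4}, {0, 1, 2, 3, 4}, {0, 1, 2, 4}, {1, 4}, {0, 2}, {0, 3}.

12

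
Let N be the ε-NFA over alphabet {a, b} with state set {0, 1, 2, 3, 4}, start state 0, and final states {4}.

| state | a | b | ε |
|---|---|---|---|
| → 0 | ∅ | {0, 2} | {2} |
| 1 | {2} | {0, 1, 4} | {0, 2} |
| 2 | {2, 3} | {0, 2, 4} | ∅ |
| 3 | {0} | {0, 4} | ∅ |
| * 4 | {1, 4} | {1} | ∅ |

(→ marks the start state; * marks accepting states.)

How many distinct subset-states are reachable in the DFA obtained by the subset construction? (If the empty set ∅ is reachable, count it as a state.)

6

Start state of the DFA: {0, 2} (ε-closure of the NFA start).
{0, 2} --a--> {2, 3}  [new]
{0, 2} --b--> {0, 2, 4}  [new]
{2, 3} --a--> {0, 2, 3}  [new]
{2, 3} --b--> {0, 2, 4}  [seen]
{0, 2, 4} --a--> {0, 1, 2, 3, 4}  [new]
{0, 2, 4} --b--> {0, 1, 2, 4}  [new]
{0, 2, 3} --a--> {0, 2, 3}  [seen]
{0, 2, 3} --b--> {0, 2, 4}  [seen]
{0, 1, 2, 3, 4} --a--> {0, 1, 2, 3, 4}  [seen]
{0, 1, 2, 3, 4} --b--> {0, 1, 2, 4}  [seen]
{0, 1, 2, 4} --a--> {0, 1, 2, 3, 4}  [seen]
{0, 1, 2, 4} --b--> {0, 1, 2, 4}  [seen]
Reachable DFA states: {0, 2}, {2, 3}, {0, 2, 4}, {0, 2, 3}, {0, 1, 2, 3, 4}, {0, 1, 2, 4}.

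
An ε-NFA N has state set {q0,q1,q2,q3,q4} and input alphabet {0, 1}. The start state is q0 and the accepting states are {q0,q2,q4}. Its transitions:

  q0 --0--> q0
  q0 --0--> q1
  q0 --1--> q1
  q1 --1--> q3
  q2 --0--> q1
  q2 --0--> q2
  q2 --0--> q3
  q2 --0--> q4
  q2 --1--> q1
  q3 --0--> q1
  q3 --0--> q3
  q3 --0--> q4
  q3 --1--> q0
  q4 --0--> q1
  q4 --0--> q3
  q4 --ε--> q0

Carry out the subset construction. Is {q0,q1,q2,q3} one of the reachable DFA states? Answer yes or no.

no

Start state of the DFA: {q0} (ε-closure of the NFA start).
{q0} --0--> {q0,q1}  [new]
{q0} --1--> {q1}  [new]
{q0,q1} --0--> {q0,q1}  [seen]
{q0,q1} --1--> {q1,q3}  [new]
{q1} --0--> ∅  [new]
{q1} --1--> {q3}  [new]
{q1,q3} --0--> {q0,q1,q3,q4}  [new]
{q1,q3} --1--> {q0,q3}  [new]
∅ --0--> ∅  [seen]
∅ --1--> ∅  [seen]
{q3} --0--> {q0,q1,q3,q4}  [seen]
{q3} --1--> {q0}  [seen]
{q0,q1,q3,q4} --0--> {q0,q1,q3,q4}  [seen]
{q0,q1,q3,q4} --1--> {q0,q1,q3}  [new]
{q0,q3} --0--> {q0,q1,q3,q4}  [seen]
{q0,q3} --1--> {q0,q1}  [seen]
{q0,q1,q3} --0--> {q0,q1,q3,q4}  [seen]
{q0,q1,q3} --1--> {q0,q1,q3}  [seen]
Reachable DFA states: {q0}, {q0,q1}, {q1}, {q1,q3}, ∅, {q3}, {q0,q1,q3,q4}, {q0,q3}, {q0,q1,q3}.
{q0,q1,q2,q3} is not among them.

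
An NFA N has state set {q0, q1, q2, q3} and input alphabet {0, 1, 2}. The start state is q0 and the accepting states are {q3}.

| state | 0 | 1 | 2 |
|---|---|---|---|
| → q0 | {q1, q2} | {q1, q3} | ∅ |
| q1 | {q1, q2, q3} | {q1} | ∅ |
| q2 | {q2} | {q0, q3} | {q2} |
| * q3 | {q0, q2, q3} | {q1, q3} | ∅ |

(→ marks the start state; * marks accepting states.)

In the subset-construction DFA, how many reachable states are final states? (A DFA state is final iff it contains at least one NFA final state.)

Start state of the DFA: {q0}.
{q0} --0--> {q1, q2}  [new]
{q0} --1--> {q1, q3}  [new]
{q0} --2--> ∅  [new]
{q1, q2} --0--> {q1, q2, q3}  [new]
{q1, q2} --1--> {q0, q1, q3}  [new]
{q1, q2} --2--> {q2}  [new]
{q1, q3} --0--> {q0, q1, q2, q3}  [new]
{q1, q3} --1--> {q1, q3}  [seen]
{q1, q3} --2--> ∅  [seen]
∅ --0--> ∅  [seen]
∅ --1--> ∅  [seen]
∅ --2--> ∅  [seen]
{q1, q2, q3} --0--> {q0, q1, q2, q3}  [seen]
{q1, q2, q3} --1--> {q0, q1, q3}  [seen]
{q1, q2, q3} --2--> {q2}  [seen]
{q0, q1, q3} --0--> {q0, q1, q2, q3}  [seen]
{q0, q1, q3} --1--> {q1, q3}  [seen]
{q0, q1, q3} --2--> ∅  [seen]
{q2} --0--> {q2}  [seen]
{q2} --1--> {q0, q3}  [new]
{q2} --2--> {q2}  [seen]
{q0, q1, q2, q3} --0--> {q0, q1, q2, q3}  [seen]
{q0, q1, q2, q3} --1--> {q0, q1, q3}  [seen]
{q0, q1, q2, q3} --2--> {q2}  [seen]
{q0, q3} --0--> {q0, q1, q2, q3}  [seen]
{q0, q3} --1--> {q1, q3}  [seen]
{q0, q3} --2--> ∅  [seen]
Reachable DFA states: {q0}, {q1, q2}, {q1, q3}, ∅, {q1, q2, q3}, {q0, q1, q3}, {q2}, {q0, q1, q2, q3}, {q0, q3}.
Accepting DFA states (contain an NFA accepting state): {q1, q3}, {q1, q2, q3}, {q0, q1, q3}, {q0, q1, q2, q3}, {q0, q3}.

5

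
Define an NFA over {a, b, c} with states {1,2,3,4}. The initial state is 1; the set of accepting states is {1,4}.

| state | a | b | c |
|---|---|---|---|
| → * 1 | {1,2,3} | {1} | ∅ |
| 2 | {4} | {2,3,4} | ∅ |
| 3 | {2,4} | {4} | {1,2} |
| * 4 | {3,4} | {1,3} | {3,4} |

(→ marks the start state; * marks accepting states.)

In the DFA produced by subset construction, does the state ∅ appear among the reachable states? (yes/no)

Start state of the DFA: {1}.
{1} --a--> {1,2,3}  [new]
{1} --b--> {1}  [seen]
{1} --c--> ∅  [new]
{1,2,3} --a--> {1,2,3,4}  [new]
{1,2,3} --b--> {1,2,3,4}  [seen]
{1,2,3} --c--> {1,2}  [new]
∅ --a--> ∅  [seen]
∅ --b--> ∅  [seen]
∅ --c--> ∅  [seen]
{1,2,3,4} --a--> {1,2,3,4}  [seen]
{1,2,3,4} --b--> {1,2,3,4}  [seen]
{1,2,3,4} --c--> {1,2,3,4}  [seen]
{1,2} --a--> {1,2,3,4}  [seen]
{1,2} --b--> {1,2,3,4}  [seen]
{1,2} --c--> ∅  [seen]
Reachable DFA states: {1}, {1,2,3}, ∅, {1,2,3,4}, {1,2}.
∅ is among them.

yes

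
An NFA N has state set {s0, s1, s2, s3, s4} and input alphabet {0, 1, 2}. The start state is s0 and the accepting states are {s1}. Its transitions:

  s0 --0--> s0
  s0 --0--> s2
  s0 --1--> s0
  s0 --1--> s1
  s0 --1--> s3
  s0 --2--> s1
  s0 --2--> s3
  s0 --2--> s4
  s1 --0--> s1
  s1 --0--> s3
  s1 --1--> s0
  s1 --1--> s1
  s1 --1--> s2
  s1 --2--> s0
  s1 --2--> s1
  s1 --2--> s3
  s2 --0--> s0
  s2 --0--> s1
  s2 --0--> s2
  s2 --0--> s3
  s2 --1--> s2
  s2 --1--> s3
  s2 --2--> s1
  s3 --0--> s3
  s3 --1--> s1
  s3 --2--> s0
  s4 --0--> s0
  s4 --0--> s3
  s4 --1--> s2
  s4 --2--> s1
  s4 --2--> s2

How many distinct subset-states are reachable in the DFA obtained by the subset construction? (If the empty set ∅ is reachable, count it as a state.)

Start state of the DFA: {s0}.
{s0} --0--> {s0, s2}  [new]
{s0} --1--> {s0, s1, s3}  [new]
{s0} --2--> {s1, s3, s4}  [new]
{s0, s2} --0--> {s0, s1, s2, s3}  [new]
{s0, s2} --1--> {s0, s1, s2, s3}  [seen]
{s0, s2} --2--> {s1, s3, s4}  [seen]
{s0, s1, s3} --0--> {s0, s1, s2, s3}  [seen]
{s0, s1, s3} --1--> {s0, s1, s2, s3}  [seen]
{s0, s1, s3} --2--> {s0, s1, s3, s4}  [new]
{s1, s3, s4} --0--> {s0, s1, s3}  [seen]
{s1, s3, s4} --1--> {s0, s1, s2}  [new]
{s1, s3, s4} --2--> {s0, s1, s2, s3}  [seen]
{s0, s1, s2, s3} --0--> {s0, s1, s2, s3}  [seen]
{s0, s1, s2, s3} --1--> {s0, s1, s2, s3}  [seen]
{s0, s1, s2, s3} --2--> {s0, s1, s3, s4}  [seen]
{s0, s1, s3, s4} --0--> {s0, s1, s2, s3}  [seen]
{s0, s1, s3, s4} --1--> {s0, s1, s2, s3}  [seen]
{s0, s1, s3, s4} --2--> {s0, s1, s2, s3, s4}  [new]
{s0, s1, s2} --0--> {s0, s1, s2, s3}  [seen]
{s0, s1, s2} --1--> {s0, s1, s2, s3}  [seen]
{s0, s1, s2} --2--> {s0, s1, s3, s4}  [seen]
{s0, s1, s2, s3, s4} --0--> {s0, s1, s2, s3}  [seen]
{s0, s1, s2, s3, s4} --1--> {s0, s1, s2, s3}  [seen]
{s0, s1, s2, s3, s4} --2--> {s0, s1, s2, s3, s4}  [seen]
Reachable DFA states: {s0}, {s0, s2}, {s0, s1, s3}, {s1, s3, s4}, {s0, s1, s2, s3}, {s0, s1, s3, s4}, {s0, s1, s2}, {s0, s1, s2, s3, s4}.

8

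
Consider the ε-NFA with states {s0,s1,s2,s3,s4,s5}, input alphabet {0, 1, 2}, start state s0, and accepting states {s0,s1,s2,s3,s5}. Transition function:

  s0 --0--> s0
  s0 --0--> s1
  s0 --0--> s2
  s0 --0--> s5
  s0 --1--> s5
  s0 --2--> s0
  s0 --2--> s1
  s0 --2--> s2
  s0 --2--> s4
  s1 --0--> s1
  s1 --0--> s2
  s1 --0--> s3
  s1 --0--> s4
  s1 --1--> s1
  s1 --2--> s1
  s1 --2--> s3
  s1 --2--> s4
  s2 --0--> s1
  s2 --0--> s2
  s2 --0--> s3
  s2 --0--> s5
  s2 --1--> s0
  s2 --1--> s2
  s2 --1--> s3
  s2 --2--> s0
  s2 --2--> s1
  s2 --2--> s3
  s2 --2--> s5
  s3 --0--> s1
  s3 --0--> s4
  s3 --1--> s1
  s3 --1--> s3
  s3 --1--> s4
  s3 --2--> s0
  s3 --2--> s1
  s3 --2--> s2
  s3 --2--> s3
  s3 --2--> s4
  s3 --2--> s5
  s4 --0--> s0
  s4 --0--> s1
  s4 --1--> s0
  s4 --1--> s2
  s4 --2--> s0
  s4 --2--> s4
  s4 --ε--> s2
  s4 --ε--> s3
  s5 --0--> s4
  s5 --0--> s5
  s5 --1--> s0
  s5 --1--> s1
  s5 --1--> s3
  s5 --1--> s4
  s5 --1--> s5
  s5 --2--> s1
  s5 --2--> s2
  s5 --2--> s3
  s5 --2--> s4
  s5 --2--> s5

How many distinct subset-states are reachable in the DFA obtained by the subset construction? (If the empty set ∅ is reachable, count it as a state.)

Start state of the DFA: {s0} (ε-closure of the NFA start).
{s0} --0--> {s0,s1,s2,s5}  [new]
{s0} --1--> {s5}  [new]
{s0} --2--> {s0,s1,s2,s3,s4}  [new]
{s0,s1,s2,s5} --0--> {s0,s1,s2,s3,s4,s5}  [new]
{s0,s1,s2,s5} --1--> {s0,s1,s2,s3,s4,s5}  [seen]
{s0,s1,s2,s5} --2--> {s0,s1,s2,s3,s4,s5}  [seen]
{s5} --0--> {s2,s3,s4,s5}  [new]
{s5} --1--> {s0,s1,s2,s3,s4,s5}  [seen]
{s5} --2--> {s1,s2,s3,s4,s5}  [new]
{s0,s1,s2,s3,s4} --0--> {s0,s1,s2,s3,s4,s5}  [seen]
{s0,s1,s2,s3,s4} --1--> {s0,s1,s2,s3,s4,s5}  [seen]
{s0,s1,s2,s3,s4} --2--> {s0,s1,s2,s3,s4,s5}  [seen]
{s0,s1,s2,s3,s4,s5} --0--> {s0,s1,s2,s3,s4,s5}  [seen]
{s0,s1,s2,s3,s4,s5} --1--> {s0,s1,s2,s3,s4,s5}  [seen]
{s0,s1,s2,s3,s4,s5} --2--> {s0,s1,s2,s3,s4,s5}  [seen]
{s2,s3,s4,s5} --0--> {s0,s1,s2,s3,s4,s5}  [seen]
{s2,s3,s4,s5} --1--> {s0,s1,s2,s3,s4,s5}  [seen]
{s2,s3,s4,s5} --2--> {s0,s1,s2,s3,s4,s5}  [seen]
{s1,s2,s3,s4,s5} --0--> {s0,s1,s2,s3,s4,s5}  [seen]
{s1,s2,s3,s4,s5} --1--> {s0,s1,s2,s3,s4,s5}  [seen]
{s1,s2,s3,s4,s5} --2--> {s0,s1,s2,s3,s4,s5}  [seen]
Reachable DFA states: {s0}, {s0,s1,s2,s5}, {s5}, {s0,s1,s2,s3,s4}, {s0,s1,s2,s3,s4,s5}, {s2,s3,s4,s5}, {s1,s2,s3,s4,s5}.

7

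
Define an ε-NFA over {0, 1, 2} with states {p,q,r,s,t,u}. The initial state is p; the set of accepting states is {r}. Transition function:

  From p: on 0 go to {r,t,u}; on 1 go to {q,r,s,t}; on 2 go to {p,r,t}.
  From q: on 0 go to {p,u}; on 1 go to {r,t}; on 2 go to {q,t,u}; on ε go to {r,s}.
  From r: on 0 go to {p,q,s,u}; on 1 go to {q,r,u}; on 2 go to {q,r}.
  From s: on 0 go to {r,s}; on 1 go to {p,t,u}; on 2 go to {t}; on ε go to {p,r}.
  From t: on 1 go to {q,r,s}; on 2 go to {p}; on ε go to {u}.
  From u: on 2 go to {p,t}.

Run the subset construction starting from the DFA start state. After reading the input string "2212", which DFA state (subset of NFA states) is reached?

Start: {p}.
δ(p,2) = {p,r,t}.
Union: {p,r,t}.
ε-closure gives {p,r,t,u}.
After 2: {p,r,t,u}.
δ(p,2) = {p,r,t}; δ(r,2) = {q,r}; δ(t,2) = {p}; δ(u,2) = {p,t}.
Union: {p,q,r,t}.
ε-closure gives {p,q,r,s,t,u}.
After 2: {p,q,r,s,t,u}.
δ(p,1) = {q,r,s,t}; δ(q,1) = {r,t}; δ(r,1) = {q,r,u}; δ(s,1) = {p,t,u}; δ(t,1) = {q,r,s}; δ(u,1) = ∅.
Union: {p,q,r,s,t,u}.
After 1: {p,q,r,s,t,u}.
δ(p,2) = {p,r,t}; δ(q,2) = {q,t,u}; δ(r,2) = {q,r}; δ(s,2) = {t}; δ(t,2) = {p}; δ(u,2) = {p,t}.
Union: {p,q,r,t,u}.
ε-closure gives {p,q,r,s,t,u}.
After 2: {p,q,r,s,t,u}.

{p,q,r,s,t,u}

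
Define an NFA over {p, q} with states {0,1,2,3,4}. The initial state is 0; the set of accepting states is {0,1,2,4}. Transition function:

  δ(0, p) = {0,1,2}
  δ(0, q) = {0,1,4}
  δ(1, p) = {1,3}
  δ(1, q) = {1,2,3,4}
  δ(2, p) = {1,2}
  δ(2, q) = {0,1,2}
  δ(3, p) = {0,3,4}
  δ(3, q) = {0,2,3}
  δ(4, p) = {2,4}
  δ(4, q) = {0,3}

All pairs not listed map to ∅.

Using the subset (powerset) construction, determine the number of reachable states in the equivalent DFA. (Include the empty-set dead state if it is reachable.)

5

Start state of the DFA: {0}.
{0} --p--> {0,1,2}  [new]
{0} --q--> {0,1,4}  [new]
{0,1,2} --p--> {0,1,2,3}  [new]
{0,1,2} --q--> {0,1,2,3,4}  [new]
{0,1,4} --p--> {0,1,2,3,4}  [seen]
{0,1,4} --q--> {0,1,2,3,4}  [seen]
{0,1,2,3} --p--> {0,1,2,3,4}  [seen]
{0,1,2,3} --q--> {0,1,2,3,4}  [seen]
{0,1,2,3,4} --p--> {0,1,2,3,4}  [seen]
{0,1,2,3,4} --q--> {0,1,2,3,4}  [seen]
Reachable DFA states: {0}, {0,1,2}, {0,1,4}, {0,1,2,3}, {0,1,2,3,4}.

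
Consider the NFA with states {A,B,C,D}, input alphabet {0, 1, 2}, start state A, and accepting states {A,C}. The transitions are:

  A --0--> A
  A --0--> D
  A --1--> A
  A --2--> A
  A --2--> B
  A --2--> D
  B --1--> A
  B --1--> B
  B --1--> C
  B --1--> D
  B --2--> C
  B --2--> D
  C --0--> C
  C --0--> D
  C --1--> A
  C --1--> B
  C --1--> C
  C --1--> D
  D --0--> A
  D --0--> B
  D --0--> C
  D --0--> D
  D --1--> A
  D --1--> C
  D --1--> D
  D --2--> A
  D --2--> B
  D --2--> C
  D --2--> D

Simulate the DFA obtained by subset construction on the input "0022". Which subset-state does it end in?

Start: {A}.
δ(A,0) = {A,D}.
Union: {A,D}.
After 0: {A,D}.
δ(A,0) = {A,D}; δ(D,0) = {A,B,C,D}.
Union: {A,B,C,D}.
After 0: {A,B,C,D}.
δ(A,2) = {A,B,D}; δ(B,2) = {C,D}; δ(C,2) = ∅; δ(D,2) = {A,B,C,D}.
Union: {A,B,C,D}.
After 2: {A,B,C,D}.
δ(A,2) = {A,B,D}; δ(B,2) = {C,D}; δ(C,2) = ∅; δ(D,2) = {A,B,C,D}.
Union: {A,B,C,D}.
After 2: {A,B,C,D}.

{A,B,C,D}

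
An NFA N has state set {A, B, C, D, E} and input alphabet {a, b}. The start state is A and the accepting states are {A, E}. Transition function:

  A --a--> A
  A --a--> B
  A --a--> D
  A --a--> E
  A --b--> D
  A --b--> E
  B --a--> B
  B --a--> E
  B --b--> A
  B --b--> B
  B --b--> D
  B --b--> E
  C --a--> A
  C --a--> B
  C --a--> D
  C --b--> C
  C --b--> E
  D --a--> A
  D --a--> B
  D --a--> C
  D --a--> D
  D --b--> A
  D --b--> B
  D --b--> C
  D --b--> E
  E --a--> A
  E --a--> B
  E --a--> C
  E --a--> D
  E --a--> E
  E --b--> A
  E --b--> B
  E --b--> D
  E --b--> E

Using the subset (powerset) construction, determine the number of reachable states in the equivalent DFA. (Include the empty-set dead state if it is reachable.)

Start state of the DFA: {A}.
{A} --a--> {A, B, D, E}  [new]
{A} --b--> {D, E}  [new]
{A, B, D, E} --a--> {A, B, C, D, E}  [new]
{A, B, D, E} --b--> {A, B, C, D, E}  [seen]
{D, E} --a--> {A, B, C, D, E}  [seen]
{D, E} --b--> {A, B, C, D, E}  [seen]
{A, B, C, D, E} --a--> {A, B, C, D, E}  [seen]
{A, B, C, D, E} --b--> {A, B, C, D, E}  [seen]
Reachable DFA states: {A}, {A, B, D, E}, {D, E}, {A, B, C, D, E}.

4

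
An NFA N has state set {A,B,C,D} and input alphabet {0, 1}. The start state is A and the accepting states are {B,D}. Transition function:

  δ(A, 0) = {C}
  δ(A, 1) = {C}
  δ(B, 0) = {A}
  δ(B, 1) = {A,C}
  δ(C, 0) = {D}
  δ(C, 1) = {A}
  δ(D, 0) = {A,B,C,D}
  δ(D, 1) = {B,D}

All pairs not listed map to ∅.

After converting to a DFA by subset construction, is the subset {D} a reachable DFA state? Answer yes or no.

Start state of the DFA: {A}.
{A} --0--> {C}  [new]
{A} --1--> {C}  [seen]
{C} --0--> {D}  [new]
{C} --1--> {A}  [seen]
{D} --0--> {A,B,C,D}  [new]
{D} --1--> {B,D}  [new]
{A,B,C,D} --0--> {A,B,C,D}  [seen]
{A,B,C,D} --1--> {A,B,C,D}  [seen]
{B,D} --0--> {A,B,C,D}  [seen]
{B,D} --1--> {A,B,C,D}  [seen]
Reachable DFA states: {A}, {C}, {D}, {A,B,C,D}, {B,D}.
{D} is among them.

yes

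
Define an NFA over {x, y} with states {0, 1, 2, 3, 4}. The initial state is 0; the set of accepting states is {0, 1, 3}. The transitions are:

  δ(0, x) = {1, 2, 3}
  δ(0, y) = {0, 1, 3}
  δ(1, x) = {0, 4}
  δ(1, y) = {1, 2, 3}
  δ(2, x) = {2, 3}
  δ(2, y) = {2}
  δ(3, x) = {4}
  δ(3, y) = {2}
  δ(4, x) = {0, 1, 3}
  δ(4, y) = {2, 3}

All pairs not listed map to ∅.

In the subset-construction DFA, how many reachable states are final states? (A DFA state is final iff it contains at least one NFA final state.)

6

Start state of the DFA: {0}.
{0} --x--> {1, 2, 3}  [new]
{0} --y--> {0, 1, 3}  [new]
{1, 2, 3} --x--> {0, 2, 3, 4}  [new]
{1, 2, 3} --y--> {1, 2, 3}  [seen]
{0, 1, 3} --x--> {0, 1, 2, 3, 4}  [new]
{0, 1, 3} --y--> {0, 1, 2, 3}  [new]
{0, 2, 3, 4} --x--> {0, 1, 2, 3, 4}  [seen]
{0, 2, 3, 4} --y--> {0, 1, 2, 3}  [seen]
{0, 1, 2, 3, 4} --x--> {0, 1, 2, 3, 4}  [seen]
{0, 1, 2, 3, 4} --y--> {0, 1, 2, 3}  [seen]
{0, 1, 2, 3} --x--> {0, 1, 2, 3, 4}  [seen]
{0, 1, 2, 3} --y--> {0, 1, 2, 3}  [seen]
Reachable DFA states: {0}, {1, 2, 3}, {0, 1, 3}, {0, 2, 3, 4}, {0, 1, 2, 3, 4}, {0, 1, 2, 3}.
Accepting DFA states (contain an NFA accepting state): {0}, {1, 2, 3}, {0, 1, 3}, {0, 2, 3, 4}, {0, 1, 2, 3, 4}, {0, 1, 2, 3}.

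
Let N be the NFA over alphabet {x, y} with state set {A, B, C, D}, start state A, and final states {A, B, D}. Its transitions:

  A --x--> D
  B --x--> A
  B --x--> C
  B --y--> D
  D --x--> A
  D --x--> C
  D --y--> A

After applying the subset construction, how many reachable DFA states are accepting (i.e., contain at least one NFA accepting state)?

3

Start state of the DFA: {A}.
{A} --x--> {D}  [new]
{A} --y--> ∅  [new]
{D} --x--> {A, C}  [new]
{D} --y--> {A}  [seen]
∅ --x--> ∅  [seen]
∅ --y--> ∅  [seen]
{A, C} --x--> {D}  [seen]
{A, C} --y--> ∅  [seen]
Reachable DFA states: {A}, {D}, ∅, {A, C}.
Accepting DFA states (contain an NFA accepting state): {A}, {D}, {A, C}.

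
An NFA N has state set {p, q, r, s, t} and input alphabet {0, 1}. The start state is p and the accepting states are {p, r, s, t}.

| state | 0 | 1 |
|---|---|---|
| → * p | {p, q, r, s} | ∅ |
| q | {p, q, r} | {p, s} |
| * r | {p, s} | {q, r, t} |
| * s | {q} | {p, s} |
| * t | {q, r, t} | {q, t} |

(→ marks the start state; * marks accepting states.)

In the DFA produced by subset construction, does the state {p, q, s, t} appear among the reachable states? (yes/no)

Start state of the DFA: {p}.
{p} --0--> {p, q, r, s}  [new]
{p} --1--> ∅  [new]
{p, q, r, s} --0--> {p, q, r, s}  [seen]
{p, q, r, s} --1--> {p, q, r, s, t}  [new]
∅ --0--> ∅  [seen]
∅ --1--> ∅  [seen]
{p, q, r, s, t} --0--> {p, q, r, s, t}  [seen]
{p, q, r, s, t} --1--> {p, q, r, s, t}  [seen]
Reachable DFA states: {p}, {p, q, r, s}, ∅, {p, q, r, s, t}.
{p, q, s, t} is not among them.

no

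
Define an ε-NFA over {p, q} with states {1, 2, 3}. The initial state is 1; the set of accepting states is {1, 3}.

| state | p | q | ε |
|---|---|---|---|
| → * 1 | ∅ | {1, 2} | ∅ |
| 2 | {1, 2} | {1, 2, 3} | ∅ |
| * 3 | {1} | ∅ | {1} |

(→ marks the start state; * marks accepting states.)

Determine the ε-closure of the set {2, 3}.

Begin with {2, 3}.
3 →ε {1}; add 1.
ε-closure = {1, 2, 3}.

{1, 2, 3}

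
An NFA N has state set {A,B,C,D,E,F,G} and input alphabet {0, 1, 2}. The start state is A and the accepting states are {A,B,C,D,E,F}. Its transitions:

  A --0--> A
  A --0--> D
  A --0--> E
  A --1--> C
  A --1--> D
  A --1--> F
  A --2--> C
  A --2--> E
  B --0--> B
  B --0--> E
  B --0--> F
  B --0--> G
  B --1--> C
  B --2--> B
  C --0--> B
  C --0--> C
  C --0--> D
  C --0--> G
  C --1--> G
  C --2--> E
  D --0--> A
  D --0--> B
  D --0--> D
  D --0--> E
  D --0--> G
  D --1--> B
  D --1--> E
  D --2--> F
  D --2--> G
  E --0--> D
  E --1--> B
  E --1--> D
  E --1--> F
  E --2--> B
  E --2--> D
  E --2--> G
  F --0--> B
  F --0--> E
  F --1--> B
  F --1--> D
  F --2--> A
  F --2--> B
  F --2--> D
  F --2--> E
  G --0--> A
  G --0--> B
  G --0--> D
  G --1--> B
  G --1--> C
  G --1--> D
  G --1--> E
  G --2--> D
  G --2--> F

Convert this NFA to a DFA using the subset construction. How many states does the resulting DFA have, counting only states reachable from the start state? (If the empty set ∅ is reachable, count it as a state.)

16

Start state of the DFA: {A}.
{A} --0--> {A,D,E}  [new]
{A} --1--> {C,D,F}  [new]
{A} --2--> {C,E}  [new]
{A,D,E} --0--> {A,B,D,E,G}  [new]
{A,D,E} --1--> {B,C,D,E,F}  [new]
{A,D,E} --2--> {B,C,D,E,F,G}  [new]
{C,D,F} --0--> {A,B,C,D,E,G}  [new]
{C,D,F} --1--> {B,D,E,G}  [new]
{C,D,F} --2--> {A,B,D,E,F,G}  [new]
{C,E} --0--> {B,C,D,G}  [new]
{C,E} --1--> {B,D,F,G}  [new]
{C,E} --2--> {B,D,E,G}  [seen]
{A,B,D,E,G} --0--> {A,B,D,E,F,G}  [seen]
{A,B,D,E,G} --1--> {B,C,D,E,F}  [seen]
{A,B,D,E,G} --2--> {B,C,D,E,F,G}  [seen]
{B,C,D,E,F} --0--> {A,B,C,D,E,F,G}  [new]
{B,C,D,E,F} --1--> {B,C,D,E,F,G}  [seen]
{B,C,D,E,F} --2--> {A,B,D,E,F,G}  [seen]
{B,C,D,E,F,G} --0--> {A,B,C,D,E,F,G}  [seen]
{B,C,D,E,F,G} --1--> {B,C,D,E,F,G}  [seen]
{B,C,D,E,F,G} --2--> {A,B,D,E,F,G}  [seen]
{A,B,C,D,E,G} --0--> {A,B,C,D,E,F,G}  [seen]
{A,B,C,D,E,G} --1--> {B,C,D,E,F,G}  [seen]
{A,B,C,D,E,G} --2--> {B,C,D,E,F,G}  [seen]
{B,D,E,G} --0--> {A,B,D,E,F,G}  [seen]
{B,D,E,G} --1--> {B,C,D,E,F}  [seen]
{B,D,E,G} --2--> {B,D,F,G}  [seen]
{A,B,D,E,F,G} --0--> {A,B,D,E,F,G}  [seen]
{A,B,D,E,F,G} --1--> {B,C,D,E,F}  [seen]
{A,B,D,E,F,G} --2--> {A,B,C,D,E,F,G}  [seen]
{B,C,D,G} --0--> {A,B,C,D,E,F,G}  [seen]
{B,C,D,G} --1--> {B,C,D,E,G}  [new]
{B,C,D,G} --2--> {B,D,E,F,G}  [new]
{B,D,F,G} --0--> {A,B,D,E,F,G}  [seen]
{B,D,F,G} --1--> {B,C,D,E}  [new]
{B,D,F,G} --2--> {A,B,D,E,F,G}  [seen]
{A,B,C,D,E,F,G} --0--> {A,B,C,D,E,F,G}  [seen]
{A,B,C,D,E,F,G} --1--> {B,C,D,E,F,G}  [seen]
{A,B,C,D,E,F,G} --2--> {A,B,C,D,E,F,G}  [seen]
{B,C,D,E,G} --0--> {A,B,C,D,E,F,G}  [seen]
{B,C,D,E,G} --1--> {B,C,D,E,F,G}  [seen]
{B,C,D,E,G} --2--> {B,D,E,F,G}  [seen]
{B,D,E,F,G} --0--> {A,B,D,E,F,G}  [seen]
{B,D,E,F,G} --1--> {B,C,D,E,F}  [seen]
{B,D,E,F,G} --2--> {A,B,D,E,F,G}  [seen]
{B,C,D,E} --0--> {A,B,C,D,E,F,G}  [seen]
{B,C,D,E} --1--> {B,C,D,E,F,G}  [seen]
{B,C,D,E} --2--> {B,D,E,F,G}  [seen]
Reachable DFA states: {A}, {A,D,E}, {C,D,F}, {C,E}, {A,B,D,E,G}, {B,C,D,E,F}, {B,C,D,E,F,G}, {A,B,C,D,E,G}, {B,D,E,G}, {A,B,D,E,F,G}, {B,C,D,G}, {B,D,F,G}, {A,B,C,D,E,F,G}, {B,C,D,E,G}, {B,D,E,F,G}, {B,C,D,E}.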